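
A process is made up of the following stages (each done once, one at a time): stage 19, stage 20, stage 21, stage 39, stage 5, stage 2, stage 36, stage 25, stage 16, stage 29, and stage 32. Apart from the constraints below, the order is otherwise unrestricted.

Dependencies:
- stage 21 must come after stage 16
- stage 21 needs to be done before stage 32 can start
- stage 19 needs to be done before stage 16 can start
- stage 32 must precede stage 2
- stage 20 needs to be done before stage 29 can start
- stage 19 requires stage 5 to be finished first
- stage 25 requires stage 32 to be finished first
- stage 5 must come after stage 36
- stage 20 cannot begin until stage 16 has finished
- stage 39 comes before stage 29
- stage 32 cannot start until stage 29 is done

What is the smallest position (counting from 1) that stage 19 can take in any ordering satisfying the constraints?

Every stage that must precede stage 19 has to come before it. Tracing all chains that end at stage 19, those stages are: stage 5, stage 36 — 2 in total.
With 2 mandatory predecessors, the earliest stage 19 can sit is position 2+1 = 3, and placing just those 2 first achieves it.

3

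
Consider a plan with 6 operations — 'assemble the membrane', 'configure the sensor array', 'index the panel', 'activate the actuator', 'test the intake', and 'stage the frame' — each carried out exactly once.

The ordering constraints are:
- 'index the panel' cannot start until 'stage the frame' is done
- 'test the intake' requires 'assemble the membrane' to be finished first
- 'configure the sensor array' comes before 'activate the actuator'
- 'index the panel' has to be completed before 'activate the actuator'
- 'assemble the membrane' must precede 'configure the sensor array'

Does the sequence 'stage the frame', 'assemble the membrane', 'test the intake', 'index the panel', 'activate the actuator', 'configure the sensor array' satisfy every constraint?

No

Here 'configure the sensor array' comes after 'activate the actuator'.
But one of the constraints requires 'configure the sensor array' before 'activate the actuator', so this ordering violates it.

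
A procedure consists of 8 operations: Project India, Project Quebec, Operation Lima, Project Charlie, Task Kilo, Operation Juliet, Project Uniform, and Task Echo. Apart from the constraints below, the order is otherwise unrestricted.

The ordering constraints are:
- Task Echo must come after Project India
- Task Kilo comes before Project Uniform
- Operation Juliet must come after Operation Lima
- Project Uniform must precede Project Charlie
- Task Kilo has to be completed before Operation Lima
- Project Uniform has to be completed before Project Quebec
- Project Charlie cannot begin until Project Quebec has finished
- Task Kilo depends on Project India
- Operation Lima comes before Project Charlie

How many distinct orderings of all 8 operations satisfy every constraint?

63

Only Project India has no prerequisites, so it must go first.
Counting all ways to extend the partial order to a total order gives 63.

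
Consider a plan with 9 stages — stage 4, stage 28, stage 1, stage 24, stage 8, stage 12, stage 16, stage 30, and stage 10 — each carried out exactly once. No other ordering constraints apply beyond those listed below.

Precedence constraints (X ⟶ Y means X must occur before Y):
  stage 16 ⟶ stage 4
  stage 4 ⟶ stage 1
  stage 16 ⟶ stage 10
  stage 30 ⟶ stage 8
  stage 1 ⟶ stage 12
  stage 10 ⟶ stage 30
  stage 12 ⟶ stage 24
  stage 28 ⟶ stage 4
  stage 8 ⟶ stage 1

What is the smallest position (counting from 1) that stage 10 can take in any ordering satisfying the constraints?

2

The only stage forced before stage 10 (directly or transitively) is stage 16.
With 1 mandatory predecessor, the earliest stage 10 can sit is position 1+1 = 2, and placing just that one first achieves it.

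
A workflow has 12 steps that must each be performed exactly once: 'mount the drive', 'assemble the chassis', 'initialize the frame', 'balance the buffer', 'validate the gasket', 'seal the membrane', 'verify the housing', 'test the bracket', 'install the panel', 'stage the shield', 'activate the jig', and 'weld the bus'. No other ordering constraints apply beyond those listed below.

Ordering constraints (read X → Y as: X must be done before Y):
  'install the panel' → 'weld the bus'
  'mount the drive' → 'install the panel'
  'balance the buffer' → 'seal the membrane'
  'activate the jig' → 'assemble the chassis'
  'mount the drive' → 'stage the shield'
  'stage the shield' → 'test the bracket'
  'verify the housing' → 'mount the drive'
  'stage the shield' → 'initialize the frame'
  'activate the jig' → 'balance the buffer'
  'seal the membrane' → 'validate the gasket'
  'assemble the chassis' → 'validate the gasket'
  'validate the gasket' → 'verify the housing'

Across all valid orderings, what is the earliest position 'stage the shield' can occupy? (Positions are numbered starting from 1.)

Working backwards through the constraints from 'stage the shield', its full set of required predecessors is 'mount the drive', 'assemble the chassis', 'balance the buffer', 'validate the gasket', 'seal the membrane', 'verify the housing', 'activate the jig' — 7 of them.
With 7 mandatory predecessors, the earliest 'stage the shield' can sit is position 7+1 = 8, and placing just those 7 first achieves it.

8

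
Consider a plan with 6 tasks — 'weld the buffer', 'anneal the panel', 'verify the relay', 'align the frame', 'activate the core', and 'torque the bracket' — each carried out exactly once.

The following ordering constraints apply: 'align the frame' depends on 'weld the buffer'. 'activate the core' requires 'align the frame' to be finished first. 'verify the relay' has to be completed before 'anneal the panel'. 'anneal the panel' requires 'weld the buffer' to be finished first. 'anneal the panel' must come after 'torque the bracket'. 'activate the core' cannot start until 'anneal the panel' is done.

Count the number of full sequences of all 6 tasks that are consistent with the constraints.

The tasks with no prerequisites are 'weld the buffer', 'verify the relay', 'torque the bracket'; any of them can be placed first.
Systematically extending each partial ordering one task at a time and counting, there are 18 complete orderings.

18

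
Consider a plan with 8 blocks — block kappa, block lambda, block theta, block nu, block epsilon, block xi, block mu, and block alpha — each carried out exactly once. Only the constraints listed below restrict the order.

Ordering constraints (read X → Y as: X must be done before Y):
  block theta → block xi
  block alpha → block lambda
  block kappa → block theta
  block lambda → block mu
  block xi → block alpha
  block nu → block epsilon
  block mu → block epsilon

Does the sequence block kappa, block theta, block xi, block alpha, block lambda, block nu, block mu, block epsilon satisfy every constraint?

Checking each listed constraint against this order: for instance, block lambda is in position 5 and block mu in position 7, so that constraint holds — and the remaining constraints check out the same way.

Yes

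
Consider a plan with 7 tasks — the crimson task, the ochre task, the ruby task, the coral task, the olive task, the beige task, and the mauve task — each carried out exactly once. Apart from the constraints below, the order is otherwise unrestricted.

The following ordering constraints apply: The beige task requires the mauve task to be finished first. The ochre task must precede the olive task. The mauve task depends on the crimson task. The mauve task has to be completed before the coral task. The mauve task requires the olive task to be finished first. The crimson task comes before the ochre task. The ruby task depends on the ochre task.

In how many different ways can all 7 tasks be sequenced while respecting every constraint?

10

Only the crimson task has no prerequisites, so it must go first.
Enumerating by repeatedly choosing an available task (one whose prerequisites are all placed) gives 10 distinct complete orderings.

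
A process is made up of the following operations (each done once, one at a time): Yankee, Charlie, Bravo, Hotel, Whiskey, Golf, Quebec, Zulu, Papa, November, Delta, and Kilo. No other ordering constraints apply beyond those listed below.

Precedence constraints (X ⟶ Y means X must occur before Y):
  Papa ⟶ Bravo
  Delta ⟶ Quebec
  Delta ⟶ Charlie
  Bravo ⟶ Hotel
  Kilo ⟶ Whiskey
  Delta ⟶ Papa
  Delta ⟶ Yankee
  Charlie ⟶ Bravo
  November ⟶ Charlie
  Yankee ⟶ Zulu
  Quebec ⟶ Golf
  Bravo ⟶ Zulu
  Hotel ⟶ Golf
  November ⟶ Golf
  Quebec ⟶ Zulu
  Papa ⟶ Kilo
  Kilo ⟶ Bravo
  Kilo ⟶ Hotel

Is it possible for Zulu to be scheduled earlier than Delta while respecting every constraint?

The constraints give a chain Delta → Yankee → Zulu, which forces Delta before Zulu.
So no valid ordering can have Zulu before Delta.

No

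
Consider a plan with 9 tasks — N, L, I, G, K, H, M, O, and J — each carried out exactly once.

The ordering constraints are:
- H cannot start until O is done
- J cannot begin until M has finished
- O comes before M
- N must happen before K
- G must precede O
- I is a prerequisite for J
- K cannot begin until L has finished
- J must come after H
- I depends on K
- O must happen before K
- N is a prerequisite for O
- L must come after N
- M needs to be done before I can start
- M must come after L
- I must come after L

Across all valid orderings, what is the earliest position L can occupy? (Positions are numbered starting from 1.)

Working backwards through the constraints from L, its only required predecessor is N.
So at minimum 1 task comes before L, putting L no earlier than position 2. That position is achievable by scheduling exactly that predecessor first.

2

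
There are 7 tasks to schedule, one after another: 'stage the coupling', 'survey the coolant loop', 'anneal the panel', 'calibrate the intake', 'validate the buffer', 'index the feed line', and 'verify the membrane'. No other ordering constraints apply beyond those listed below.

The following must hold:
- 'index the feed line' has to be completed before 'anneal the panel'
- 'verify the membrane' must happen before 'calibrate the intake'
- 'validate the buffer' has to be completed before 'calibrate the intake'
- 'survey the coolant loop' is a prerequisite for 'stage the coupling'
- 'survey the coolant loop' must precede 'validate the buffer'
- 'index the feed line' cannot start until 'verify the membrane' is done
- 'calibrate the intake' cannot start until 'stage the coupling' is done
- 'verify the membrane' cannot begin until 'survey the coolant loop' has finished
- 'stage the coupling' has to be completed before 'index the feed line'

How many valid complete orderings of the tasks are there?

24

Only 'survey the coolant loop' has no prerequisites, so it must go first.
Counting all ways to extend the partial order to a total order gives 24.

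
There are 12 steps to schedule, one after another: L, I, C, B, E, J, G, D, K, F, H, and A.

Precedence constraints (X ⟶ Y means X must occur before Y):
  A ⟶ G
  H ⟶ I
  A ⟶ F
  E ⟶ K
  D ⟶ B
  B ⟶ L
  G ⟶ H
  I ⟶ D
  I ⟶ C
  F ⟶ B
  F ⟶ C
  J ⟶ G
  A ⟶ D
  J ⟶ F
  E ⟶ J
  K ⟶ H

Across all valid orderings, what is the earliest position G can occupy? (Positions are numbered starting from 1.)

Every step that must precede G has to come before it. Tracing all chains that end at G, those steps are: E, J, A — 3 in total.
With 3 mandatory predecessors, the earliest G can sit is position 3+1 = 4, and placing just those 3 first achieves it.

4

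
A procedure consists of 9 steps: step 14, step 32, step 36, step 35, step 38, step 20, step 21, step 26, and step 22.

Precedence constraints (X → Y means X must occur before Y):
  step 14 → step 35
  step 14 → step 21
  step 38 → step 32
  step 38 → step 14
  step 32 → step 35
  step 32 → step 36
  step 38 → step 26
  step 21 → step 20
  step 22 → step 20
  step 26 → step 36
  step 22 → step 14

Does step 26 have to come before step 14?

No

Nothing in the constraints links step 26 and step 14; they are unordered relative to each other.
So step 26 can come before step 14 or after — it is not forced.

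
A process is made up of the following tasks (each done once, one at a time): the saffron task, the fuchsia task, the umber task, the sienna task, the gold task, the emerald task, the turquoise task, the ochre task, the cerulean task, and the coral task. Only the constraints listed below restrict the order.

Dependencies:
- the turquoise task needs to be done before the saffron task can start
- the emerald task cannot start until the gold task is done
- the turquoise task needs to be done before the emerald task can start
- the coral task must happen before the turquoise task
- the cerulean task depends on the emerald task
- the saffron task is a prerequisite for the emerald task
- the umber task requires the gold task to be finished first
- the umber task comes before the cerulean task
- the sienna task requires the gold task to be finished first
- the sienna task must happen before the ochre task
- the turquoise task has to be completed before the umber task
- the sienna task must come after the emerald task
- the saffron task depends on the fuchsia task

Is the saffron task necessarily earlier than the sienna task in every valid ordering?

Yes

Chaining the stated constraints: the saffron task → the emerald task → the sienna task.
That forces the saffron task before the sienna task in every valid schedule.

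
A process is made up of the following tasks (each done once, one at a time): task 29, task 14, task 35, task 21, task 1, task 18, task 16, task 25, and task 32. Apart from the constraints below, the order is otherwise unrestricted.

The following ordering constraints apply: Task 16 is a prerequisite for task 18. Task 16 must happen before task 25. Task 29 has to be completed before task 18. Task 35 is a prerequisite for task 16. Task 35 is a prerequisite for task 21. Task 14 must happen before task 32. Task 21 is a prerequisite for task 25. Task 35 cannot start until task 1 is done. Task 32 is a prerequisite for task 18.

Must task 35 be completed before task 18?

Yes

Tracing the constraints gives a chain: task 35 → task 16 → task 18.
So task 35 must precede task 18 in any valid ordering.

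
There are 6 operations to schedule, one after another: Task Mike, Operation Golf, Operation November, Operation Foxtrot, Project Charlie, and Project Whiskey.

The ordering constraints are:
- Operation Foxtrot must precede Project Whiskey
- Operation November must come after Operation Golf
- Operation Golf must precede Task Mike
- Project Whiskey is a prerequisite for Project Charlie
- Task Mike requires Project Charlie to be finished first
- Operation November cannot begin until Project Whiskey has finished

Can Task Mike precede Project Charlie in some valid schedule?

Following Project Charlie → Task Mike, Project Charlie must precede Task Mike in every valid ordering.
So no valid ordering can have Task Mike before Project Charlie.

No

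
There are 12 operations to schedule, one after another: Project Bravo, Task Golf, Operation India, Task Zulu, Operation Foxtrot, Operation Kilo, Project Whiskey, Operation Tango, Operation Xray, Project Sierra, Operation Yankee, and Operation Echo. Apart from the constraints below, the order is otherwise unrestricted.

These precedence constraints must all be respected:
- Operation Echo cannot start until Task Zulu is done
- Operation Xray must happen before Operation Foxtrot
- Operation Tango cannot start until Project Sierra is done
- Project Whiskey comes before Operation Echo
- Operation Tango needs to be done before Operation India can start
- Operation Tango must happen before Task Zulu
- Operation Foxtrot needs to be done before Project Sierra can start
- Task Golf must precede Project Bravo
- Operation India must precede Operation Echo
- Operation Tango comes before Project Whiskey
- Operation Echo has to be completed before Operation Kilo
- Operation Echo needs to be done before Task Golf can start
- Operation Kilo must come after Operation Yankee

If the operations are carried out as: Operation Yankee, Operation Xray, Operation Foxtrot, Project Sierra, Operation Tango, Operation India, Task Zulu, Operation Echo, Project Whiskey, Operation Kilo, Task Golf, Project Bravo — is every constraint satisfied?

No

In the proposed order, Operation Echo appears before Project Whiskey.
That contradicts the constraint that Project Whiskey must precede Operation Echo.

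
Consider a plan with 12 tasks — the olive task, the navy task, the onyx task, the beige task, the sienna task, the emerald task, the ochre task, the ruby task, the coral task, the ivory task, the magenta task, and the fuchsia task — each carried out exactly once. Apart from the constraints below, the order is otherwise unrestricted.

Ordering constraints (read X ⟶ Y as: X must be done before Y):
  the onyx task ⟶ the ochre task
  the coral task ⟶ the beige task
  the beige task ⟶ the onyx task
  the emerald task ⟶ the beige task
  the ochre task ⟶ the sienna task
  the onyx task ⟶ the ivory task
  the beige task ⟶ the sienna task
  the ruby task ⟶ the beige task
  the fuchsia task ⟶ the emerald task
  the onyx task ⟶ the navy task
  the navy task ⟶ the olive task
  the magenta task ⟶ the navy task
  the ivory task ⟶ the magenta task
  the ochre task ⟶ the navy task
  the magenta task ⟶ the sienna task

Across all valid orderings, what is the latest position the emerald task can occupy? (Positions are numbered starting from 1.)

Every task that must follow the emerald task has to come after it. Tracing all chains starting from the emerald task, those tasks are: the olive task, the navy task, the onyx task, the beige task, the sienna task, the ochre task, the ivory task, the magenta task — 8 in total.
So at least 8 tasks follow the emerald task, putting the emerald task no later than position 4. That position is achievable by scheduling everything else first.

4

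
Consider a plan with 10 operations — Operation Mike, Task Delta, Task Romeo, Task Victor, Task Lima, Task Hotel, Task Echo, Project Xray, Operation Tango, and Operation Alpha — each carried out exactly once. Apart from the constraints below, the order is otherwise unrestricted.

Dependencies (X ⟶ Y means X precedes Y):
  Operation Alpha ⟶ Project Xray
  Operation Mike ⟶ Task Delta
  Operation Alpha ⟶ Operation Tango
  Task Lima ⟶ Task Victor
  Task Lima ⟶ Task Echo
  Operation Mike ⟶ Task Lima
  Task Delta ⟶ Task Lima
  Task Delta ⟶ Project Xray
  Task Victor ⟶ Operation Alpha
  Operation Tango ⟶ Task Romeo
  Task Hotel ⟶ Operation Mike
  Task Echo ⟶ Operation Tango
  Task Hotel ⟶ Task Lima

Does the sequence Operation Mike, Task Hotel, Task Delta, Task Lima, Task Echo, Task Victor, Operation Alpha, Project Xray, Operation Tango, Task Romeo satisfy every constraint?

In the proposed order, Operation Mike appears before Task Hotel.
That contradicts the constraint that Task Hotel must precede Operation Mike.

No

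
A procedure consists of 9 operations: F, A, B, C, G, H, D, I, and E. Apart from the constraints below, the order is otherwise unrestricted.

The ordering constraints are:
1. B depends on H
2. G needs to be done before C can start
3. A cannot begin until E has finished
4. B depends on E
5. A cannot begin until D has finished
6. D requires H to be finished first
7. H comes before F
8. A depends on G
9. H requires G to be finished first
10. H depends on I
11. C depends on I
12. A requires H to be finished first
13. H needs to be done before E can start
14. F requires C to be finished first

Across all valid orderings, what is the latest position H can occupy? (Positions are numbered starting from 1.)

4

Every operation that must follow H has to come after it. Tracing all chains starting from H, those operations are: F, A, B, D, E — 5 in total.
With 5 mandatory successors out of 9 operations total, the latest slot for H is 9−5 = 4, and it's reachable by doing all non-successors before H.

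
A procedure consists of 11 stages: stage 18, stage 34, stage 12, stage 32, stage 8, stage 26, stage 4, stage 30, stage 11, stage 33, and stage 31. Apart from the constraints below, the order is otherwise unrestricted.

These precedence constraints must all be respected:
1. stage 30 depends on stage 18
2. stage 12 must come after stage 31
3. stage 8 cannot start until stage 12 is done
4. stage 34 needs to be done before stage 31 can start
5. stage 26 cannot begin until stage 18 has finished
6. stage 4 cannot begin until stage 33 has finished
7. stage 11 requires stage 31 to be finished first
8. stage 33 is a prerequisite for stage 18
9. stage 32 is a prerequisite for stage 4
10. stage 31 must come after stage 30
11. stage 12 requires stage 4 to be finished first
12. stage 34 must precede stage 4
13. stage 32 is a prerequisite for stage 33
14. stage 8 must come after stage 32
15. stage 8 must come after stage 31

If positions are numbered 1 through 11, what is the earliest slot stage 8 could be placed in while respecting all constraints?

Working backwards through the constraints from stage 8, its full set of required predecessors is stage 18, stage 34, stage 12, stage 32, stage 4, stage 30, stage 33, stage 31 — 8 of them.
So at minimum 8 stages come before stage 8, putting stage 8 no earlier than position 9. That position is achievable by scheduling exactly those predecessors first.

9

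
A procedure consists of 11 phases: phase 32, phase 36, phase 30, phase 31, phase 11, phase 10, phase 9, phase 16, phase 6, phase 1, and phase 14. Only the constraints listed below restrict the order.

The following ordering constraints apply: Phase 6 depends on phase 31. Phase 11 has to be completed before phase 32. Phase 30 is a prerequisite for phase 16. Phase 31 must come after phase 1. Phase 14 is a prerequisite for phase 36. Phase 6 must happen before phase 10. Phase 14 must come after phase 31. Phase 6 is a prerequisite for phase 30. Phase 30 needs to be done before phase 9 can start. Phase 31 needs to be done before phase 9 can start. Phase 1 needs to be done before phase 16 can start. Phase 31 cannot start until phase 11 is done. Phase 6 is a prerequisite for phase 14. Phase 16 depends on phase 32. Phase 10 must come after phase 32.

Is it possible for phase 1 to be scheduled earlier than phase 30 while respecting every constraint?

Phase 1 is actually forced before phase 30 by the constraints, so certainly some valid ordering has phase 1 first.

Yes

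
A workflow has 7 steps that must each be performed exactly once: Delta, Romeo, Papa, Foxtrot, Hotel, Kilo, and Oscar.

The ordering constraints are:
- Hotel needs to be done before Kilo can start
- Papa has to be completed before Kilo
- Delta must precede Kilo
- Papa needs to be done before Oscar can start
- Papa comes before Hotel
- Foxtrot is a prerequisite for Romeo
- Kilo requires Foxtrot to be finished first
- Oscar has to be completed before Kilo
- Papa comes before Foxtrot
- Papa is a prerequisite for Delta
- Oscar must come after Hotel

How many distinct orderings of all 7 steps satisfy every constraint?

Only Papa has no prerequisites, so it must go first.
Counting all ways to extend the partial order to a total order gives 42.

42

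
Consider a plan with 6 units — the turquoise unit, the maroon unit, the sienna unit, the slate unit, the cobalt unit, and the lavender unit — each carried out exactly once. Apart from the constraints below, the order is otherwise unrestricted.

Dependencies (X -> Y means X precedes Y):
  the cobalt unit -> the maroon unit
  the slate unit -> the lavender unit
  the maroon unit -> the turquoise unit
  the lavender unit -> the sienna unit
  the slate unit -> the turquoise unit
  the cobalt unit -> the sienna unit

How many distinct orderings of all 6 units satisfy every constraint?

18

2 units have no prerequisites (the slate unit, the cobalt unit), so any of them could come first.
Systematically extending each partial ordering one unit at a time and counting, there are 18 complete orderings.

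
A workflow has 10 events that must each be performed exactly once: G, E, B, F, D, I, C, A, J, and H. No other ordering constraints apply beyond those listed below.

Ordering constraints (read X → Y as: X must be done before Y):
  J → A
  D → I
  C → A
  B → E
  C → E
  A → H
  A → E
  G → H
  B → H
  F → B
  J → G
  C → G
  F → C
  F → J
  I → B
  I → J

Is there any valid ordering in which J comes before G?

Yes

J is actually forced before G by the constraints, so certainly some valid ordering has J first.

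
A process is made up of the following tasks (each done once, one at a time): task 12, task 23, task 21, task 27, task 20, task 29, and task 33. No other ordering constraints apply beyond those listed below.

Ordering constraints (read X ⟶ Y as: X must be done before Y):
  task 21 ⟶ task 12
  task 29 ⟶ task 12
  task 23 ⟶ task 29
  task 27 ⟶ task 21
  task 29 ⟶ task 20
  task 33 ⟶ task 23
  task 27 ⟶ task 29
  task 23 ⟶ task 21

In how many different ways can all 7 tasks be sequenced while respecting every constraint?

2 tasks have no prerequisites (task 27, task 33), so any of them could come first.
Systematically extending each partial ordering one task at a time and counting, there are 15 complete orderings.

15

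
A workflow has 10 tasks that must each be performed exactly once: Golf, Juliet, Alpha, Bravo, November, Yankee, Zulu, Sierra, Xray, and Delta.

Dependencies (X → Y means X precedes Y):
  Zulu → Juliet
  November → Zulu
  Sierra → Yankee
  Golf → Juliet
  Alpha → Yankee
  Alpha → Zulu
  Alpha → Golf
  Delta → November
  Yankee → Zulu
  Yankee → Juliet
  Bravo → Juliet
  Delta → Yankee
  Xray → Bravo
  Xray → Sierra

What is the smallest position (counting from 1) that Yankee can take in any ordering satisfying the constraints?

The tasks that are forced before Yankee, directly or transitively, are Alpha, Sierra, Xray, Delta. That's 4 tasks.
So at minimum 4 tasks come before Yankee, putting Yankee no earlier than position 5. That position is achievable by scheduling exactly those predecessors first.

5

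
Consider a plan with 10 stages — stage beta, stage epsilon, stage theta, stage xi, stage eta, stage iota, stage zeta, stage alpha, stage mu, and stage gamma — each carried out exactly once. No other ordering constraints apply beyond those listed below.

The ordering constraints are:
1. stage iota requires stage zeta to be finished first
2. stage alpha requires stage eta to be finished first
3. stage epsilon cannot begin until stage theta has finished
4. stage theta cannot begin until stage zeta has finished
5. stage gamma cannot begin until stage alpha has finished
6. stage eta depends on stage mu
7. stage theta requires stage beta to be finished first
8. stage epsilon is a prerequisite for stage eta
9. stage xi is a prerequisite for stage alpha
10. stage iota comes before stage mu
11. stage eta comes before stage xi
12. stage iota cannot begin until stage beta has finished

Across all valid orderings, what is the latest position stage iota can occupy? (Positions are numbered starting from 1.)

Every stage that must follow stage iota has to come after it. Tracing all chains starting from stage iota, those stages are: stage xi, stage eta, stage alpha, stage mu, stage gamma — 5 in total.
So at least 5 stages follow stage iota, putting stage iota no later than position 5. That position is achievable by scheduling everything else first.

5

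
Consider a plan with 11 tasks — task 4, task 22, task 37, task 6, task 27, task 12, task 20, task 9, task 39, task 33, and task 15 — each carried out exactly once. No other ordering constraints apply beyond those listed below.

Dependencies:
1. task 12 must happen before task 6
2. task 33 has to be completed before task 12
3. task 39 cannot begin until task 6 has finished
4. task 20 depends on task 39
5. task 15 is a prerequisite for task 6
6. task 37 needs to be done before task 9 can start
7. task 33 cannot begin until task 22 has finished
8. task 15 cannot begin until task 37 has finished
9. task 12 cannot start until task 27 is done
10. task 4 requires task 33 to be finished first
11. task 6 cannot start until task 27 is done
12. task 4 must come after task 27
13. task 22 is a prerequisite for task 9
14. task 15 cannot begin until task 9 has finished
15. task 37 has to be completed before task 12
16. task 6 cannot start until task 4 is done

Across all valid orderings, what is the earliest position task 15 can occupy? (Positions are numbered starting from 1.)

Working backwards through the constraints from task 15, its full set of required predecessors is task 22, task 37, task 9 — 3 of them.
With 3 mandatory predecessors, the earliest task 15 can sit is position 3+1 = 4, and placing just those 3 first achieves it.

4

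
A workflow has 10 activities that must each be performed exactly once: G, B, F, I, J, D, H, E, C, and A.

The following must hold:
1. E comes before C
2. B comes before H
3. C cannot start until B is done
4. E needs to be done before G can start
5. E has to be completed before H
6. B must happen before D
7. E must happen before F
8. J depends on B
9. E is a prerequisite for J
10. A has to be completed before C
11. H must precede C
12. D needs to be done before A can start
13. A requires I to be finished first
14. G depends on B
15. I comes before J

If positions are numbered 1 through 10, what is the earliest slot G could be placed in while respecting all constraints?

Every activity that must precede G has to come before it. Tracing all chains that end at G, those activities are: B, E — 2 in total.
So at minimum 2 activities come before G, putting G no earlier than position 3. That position is achievable by scheduling exactly those predecessors first.

3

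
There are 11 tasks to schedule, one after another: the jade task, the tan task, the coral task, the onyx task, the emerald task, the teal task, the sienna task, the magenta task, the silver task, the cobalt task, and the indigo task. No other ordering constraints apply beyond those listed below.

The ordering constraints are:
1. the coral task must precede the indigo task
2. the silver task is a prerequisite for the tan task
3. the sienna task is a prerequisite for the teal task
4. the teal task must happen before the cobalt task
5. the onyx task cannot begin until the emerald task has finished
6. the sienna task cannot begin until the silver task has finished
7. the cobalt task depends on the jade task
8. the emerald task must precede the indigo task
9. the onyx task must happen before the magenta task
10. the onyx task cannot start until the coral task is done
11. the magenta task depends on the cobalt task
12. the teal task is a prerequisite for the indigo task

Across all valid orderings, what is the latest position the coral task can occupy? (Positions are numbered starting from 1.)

8

Following every chain forward from the coral task, the tasks that must come later are the onyx task, the magenta task, the indigo task — 3 of them.
So at least 3 tasks follow the coral task, putting the coral task no later than position 8. That position is achievable by scheduling everything else first.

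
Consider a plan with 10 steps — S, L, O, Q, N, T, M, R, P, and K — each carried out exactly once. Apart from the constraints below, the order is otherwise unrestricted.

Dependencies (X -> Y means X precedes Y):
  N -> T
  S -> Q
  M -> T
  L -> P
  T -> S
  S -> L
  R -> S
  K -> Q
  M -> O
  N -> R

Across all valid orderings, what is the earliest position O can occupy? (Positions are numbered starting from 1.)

The only step forced before O (directly or transitively) is M.
So at minimum 1 step comes before O, putting O no earlier than position 2. That position is achievable by scheduling exactly that predecessor first.

2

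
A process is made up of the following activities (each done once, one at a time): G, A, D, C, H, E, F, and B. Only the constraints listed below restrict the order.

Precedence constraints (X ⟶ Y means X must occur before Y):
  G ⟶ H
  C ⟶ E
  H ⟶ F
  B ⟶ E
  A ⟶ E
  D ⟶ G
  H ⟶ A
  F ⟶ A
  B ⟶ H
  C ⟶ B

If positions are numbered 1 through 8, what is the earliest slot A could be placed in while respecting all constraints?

7

Every activity that must precede A has to come before it. Tracing all chains that end at A, those activities are: G, D, C, H, F, B — 6 in total.
So at minimum 6 activities come before A, putting A no earlier than position 7. That position is achievable by scheduling exactly those predecessors first.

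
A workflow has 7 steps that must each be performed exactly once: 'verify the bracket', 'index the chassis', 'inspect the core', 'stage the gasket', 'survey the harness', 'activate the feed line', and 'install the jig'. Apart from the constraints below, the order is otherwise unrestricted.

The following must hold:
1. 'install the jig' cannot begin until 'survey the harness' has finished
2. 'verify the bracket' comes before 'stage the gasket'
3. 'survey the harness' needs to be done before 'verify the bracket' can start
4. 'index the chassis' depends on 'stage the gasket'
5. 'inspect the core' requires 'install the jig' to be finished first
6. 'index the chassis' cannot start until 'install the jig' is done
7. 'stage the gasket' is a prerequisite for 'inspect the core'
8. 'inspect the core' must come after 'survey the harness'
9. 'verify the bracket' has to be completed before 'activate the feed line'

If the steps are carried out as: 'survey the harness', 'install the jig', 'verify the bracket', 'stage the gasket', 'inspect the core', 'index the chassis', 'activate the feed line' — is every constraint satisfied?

Yes

Going through the constraints one by one, each required predecessor appears earlier in the sequence than its dependent — e.g. 'survey the harness' (position 1) is before 'inspect the core' (position 5), as required.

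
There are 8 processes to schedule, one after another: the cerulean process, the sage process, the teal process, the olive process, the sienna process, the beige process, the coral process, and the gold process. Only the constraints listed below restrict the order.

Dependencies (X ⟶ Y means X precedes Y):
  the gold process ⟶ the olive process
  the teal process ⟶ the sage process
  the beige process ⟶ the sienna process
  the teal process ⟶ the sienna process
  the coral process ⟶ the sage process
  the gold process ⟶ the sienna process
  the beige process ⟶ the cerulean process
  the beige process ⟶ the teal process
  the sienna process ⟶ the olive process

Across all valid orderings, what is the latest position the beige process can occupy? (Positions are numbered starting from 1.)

3

Following every chain forward from the beige process, the processes that must come later are the cerulean process, the sage process, the teal process, the olive process, the sienna process — 5 of them.
So at least 5 processes follow the beige process, putting the beige process no later than position 3. That position is achievable by scheduling everything else first.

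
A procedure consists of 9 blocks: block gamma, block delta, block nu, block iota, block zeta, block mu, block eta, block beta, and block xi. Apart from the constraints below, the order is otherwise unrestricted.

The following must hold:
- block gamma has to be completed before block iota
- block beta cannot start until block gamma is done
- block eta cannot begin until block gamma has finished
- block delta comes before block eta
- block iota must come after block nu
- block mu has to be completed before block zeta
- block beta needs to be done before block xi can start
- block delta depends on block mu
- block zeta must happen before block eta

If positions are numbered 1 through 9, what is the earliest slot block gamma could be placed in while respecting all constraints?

Block gamma has no prerequisites at all, so it can go in position 1.

1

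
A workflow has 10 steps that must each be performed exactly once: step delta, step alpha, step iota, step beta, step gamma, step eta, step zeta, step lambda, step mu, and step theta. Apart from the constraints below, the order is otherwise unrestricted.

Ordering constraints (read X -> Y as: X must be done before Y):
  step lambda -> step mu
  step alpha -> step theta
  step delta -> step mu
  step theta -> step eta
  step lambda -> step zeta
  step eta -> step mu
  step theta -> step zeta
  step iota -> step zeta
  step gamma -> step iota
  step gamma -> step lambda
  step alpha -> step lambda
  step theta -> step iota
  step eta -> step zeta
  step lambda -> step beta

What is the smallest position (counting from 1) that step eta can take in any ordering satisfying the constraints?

3

Working backwards through the constraints from step eta, its full set of required predecessors is step alpha, step theta — 2 of them.
So at minimum 2 steps come before step eta, putting step eta no earlier than position 3. That position is achievable by scheduling exactly those predecessors first.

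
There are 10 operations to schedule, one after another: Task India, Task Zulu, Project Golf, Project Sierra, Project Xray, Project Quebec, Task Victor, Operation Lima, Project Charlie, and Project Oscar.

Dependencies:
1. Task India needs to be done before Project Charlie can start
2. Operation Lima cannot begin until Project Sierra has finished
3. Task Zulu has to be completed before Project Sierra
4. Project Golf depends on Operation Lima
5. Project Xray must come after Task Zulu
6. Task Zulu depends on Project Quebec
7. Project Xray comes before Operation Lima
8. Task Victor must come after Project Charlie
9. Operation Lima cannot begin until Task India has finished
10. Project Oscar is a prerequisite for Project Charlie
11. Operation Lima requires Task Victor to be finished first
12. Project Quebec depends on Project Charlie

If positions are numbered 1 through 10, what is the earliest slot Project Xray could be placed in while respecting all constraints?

6

Working backwards through the constraints from Project Xray, its full set of required predecessors is Task India, Task Zulu, Project Quebec, Project Charlie, Project Oscar — 5 of them.
With 5 mandatory predecessors, the earliest Project Xray can sit is position 5+1 = 6, and placing just those 5 first achieves it.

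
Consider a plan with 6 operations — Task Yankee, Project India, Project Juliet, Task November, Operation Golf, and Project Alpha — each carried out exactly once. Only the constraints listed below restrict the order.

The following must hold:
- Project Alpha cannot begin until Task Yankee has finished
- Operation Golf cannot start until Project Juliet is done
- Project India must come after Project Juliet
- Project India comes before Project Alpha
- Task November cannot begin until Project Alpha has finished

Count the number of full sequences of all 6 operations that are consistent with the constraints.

2 operations have no prerequisites (Task Yankee, Project Juliet), so any of them could come first.
Enumerating by repeatedly choosing an available operation (one whose prerequisites are all placed) gives 14 distinct complete orderings.

14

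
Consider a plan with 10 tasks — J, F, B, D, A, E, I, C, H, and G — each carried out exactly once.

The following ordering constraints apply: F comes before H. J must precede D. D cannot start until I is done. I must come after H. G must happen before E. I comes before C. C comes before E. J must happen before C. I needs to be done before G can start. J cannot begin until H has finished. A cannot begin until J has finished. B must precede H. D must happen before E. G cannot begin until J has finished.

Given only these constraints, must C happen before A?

Nothing in the constraints links C and A; they are unordered relative to each other.
So C can come before A or after — it is not forced.

No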